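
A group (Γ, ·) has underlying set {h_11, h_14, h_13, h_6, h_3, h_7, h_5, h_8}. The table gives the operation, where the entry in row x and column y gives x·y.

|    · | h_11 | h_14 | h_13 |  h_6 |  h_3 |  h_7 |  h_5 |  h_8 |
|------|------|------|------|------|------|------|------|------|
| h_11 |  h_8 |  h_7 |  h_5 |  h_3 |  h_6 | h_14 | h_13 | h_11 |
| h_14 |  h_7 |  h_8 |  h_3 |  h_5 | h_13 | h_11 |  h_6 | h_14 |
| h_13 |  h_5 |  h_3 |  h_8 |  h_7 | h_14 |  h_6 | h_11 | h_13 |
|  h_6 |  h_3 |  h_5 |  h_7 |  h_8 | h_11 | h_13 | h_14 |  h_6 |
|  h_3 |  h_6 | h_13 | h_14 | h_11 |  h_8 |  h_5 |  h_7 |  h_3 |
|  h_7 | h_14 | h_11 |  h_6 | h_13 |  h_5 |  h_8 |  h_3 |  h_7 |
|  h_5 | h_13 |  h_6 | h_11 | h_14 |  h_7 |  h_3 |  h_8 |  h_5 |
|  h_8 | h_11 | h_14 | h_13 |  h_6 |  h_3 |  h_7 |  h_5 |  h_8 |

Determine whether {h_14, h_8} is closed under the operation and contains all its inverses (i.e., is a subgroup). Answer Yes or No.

{h_14, h_8} contains the identity h_8.
Checking products: every product of two elements of {h_14, h_8} (read from the table) lies in {h_14, h_8}, so the set is closed.
In a finite group, a nonempty closed subset is a subgroup. So {h_14, h_8} ≤ Γ.
(Structurally, Γ here is isomorphic to the elementary abelian group (Z_2)^3.)

Yes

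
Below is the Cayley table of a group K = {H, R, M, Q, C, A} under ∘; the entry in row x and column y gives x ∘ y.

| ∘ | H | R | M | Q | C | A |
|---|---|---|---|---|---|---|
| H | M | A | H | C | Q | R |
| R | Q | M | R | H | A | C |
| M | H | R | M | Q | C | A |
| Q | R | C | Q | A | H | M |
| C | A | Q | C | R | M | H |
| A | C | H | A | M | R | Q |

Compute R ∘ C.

Read row R, column C: R ∘ C = A.
(Structurally, K here is isomorphic to the symmetric group S_3.)

A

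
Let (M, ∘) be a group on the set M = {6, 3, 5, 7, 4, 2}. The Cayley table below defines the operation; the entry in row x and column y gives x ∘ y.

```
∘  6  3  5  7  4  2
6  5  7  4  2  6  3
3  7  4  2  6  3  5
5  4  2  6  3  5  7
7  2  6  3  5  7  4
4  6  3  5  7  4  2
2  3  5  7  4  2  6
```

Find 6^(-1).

First locate the identity: row 4 matches the header, so 4 is the identity.
Scan row 6 for 4: 6 ∘ 5 = 4. Hence 6^(-1) = 5.

5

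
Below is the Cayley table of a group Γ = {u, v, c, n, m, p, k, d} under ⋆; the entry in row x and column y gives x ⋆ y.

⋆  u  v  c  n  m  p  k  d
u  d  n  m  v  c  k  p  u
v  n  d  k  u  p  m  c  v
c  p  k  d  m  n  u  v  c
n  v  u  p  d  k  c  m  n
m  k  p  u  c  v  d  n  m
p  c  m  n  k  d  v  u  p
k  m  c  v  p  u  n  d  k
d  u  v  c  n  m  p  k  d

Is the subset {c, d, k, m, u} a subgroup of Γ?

m ⋆ m = v, which is not in {c, d, k, m, u}.
The subset is not closed under ⋆, so it is not a subgroup.

No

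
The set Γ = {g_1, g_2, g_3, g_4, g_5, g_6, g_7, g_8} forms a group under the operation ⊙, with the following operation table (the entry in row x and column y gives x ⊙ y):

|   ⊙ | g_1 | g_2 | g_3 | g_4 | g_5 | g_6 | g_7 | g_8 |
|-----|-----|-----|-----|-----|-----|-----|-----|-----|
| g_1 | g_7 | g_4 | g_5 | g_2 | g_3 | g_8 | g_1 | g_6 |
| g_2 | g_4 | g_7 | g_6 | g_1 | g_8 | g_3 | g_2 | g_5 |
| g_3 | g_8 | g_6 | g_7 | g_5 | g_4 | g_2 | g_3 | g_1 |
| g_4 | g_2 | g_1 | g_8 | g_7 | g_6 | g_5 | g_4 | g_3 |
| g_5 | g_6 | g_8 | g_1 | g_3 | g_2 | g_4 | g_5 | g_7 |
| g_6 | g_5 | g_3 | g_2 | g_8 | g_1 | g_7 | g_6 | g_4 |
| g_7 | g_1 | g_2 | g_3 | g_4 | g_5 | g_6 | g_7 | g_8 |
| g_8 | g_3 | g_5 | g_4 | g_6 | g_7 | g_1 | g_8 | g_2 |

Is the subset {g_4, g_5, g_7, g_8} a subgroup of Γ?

g_8 ⊙ g_8 = g_2, which is not in {g_4, g_5, g_7, g_8}.
The subset is not closed under ⊙, so it is not a subgroup.

No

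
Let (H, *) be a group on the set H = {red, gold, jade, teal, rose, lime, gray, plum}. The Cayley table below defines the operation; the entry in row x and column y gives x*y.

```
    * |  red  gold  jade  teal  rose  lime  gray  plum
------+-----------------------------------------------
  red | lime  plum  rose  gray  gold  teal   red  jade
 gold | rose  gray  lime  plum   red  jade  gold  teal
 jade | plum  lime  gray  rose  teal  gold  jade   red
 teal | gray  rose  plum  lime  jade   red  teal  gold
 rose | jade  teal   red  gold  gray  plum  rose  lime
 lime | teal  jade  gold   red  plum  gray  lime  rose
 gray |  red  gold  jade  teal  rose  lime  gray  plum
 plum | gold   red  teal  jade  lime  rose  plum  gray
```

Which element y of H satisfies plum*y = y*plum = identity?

plum

First locate the identity: row gray matches the header, so gray is the identity.
Scan row plum for gray: plum*plum = gray. Hence plum^(-1) = plum.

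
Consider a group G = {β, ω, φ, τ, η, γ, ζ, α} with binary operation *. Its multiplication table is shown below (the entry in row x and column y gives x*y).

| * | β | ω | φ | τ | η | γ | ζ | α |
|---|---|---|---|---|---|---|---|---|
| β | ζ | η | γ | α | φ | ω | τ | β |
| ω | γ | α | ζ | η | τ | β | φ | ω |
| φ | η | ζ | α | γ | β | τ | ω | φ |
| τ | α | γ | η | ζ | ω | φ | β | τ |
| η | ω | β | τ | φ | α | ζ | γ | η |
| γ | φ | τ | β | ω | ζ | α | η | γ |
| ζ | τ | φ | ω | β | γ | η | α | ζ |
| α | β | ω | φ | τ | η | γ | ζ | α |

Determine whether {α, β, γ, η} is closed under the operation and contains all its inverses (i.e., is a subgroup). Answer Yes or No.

No

β*β = ζ, which is not in {α, β, γ, η}.
The subset is not closed under *, so it is not a subgroup.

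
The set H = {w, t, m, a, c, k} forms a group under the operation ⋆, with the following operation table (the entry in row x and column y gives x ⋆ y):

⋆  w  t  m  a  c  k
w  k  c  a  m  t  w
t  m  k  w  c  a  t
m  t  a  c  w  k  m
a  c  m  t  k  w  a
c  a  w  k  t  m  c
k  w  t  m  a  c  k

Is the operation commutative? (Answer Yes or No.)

c ⋆ t = w but t ⋆ c = a.
Since c and t do not commute, H is not abelian.

No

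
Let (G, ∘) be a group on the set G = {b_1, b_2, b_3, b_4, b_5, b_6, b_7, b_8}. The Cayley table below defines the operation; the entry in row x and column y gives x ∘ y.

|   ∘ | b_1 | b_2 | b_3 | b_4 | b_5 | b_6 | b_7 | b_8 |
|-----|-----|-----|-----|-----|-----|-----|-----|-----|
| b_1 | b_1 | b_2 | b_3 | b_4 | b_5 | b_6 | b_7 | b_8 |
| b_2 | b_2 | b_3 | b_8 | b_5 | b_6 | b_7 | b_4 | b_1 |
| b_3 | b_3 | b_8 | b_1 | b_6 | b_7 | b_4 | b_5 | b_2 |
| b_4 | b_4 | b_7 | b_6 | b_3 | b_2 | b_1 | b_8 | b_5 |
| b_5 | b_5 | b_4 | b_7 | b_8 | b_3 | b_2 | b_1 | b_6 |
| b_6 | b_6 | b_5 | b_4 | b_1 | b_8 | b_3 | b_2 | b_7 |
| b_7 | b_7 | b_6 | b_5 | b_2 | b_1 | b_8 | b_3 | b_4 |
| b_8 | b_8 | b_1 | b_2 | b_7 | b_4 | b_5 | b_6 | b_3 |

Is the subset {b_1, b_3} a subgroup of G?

Yes

{b_1, b_3} contains the identity b_1.
Checking products: every product of two elements of {b_1, b_3} (read from the table) lies in {b_1, b_3}, so the set is closed.
In a finite group, a nonempty closed subset is a subgroup. So {b_1, b_3} ≤ G.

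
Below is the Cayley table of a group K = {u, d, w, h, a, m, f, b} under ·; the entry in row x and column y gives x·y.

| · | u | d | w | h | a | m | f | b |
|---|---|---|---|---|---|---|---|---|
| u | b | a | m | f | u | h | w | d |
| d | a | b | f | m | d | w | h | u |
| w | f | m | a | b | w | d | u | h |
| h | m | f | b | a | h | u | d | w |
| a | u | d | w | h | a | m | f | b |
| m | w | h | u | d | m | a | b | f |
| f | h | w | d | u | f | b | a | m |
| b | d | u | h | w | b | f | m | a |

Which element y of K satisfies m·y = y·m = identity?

m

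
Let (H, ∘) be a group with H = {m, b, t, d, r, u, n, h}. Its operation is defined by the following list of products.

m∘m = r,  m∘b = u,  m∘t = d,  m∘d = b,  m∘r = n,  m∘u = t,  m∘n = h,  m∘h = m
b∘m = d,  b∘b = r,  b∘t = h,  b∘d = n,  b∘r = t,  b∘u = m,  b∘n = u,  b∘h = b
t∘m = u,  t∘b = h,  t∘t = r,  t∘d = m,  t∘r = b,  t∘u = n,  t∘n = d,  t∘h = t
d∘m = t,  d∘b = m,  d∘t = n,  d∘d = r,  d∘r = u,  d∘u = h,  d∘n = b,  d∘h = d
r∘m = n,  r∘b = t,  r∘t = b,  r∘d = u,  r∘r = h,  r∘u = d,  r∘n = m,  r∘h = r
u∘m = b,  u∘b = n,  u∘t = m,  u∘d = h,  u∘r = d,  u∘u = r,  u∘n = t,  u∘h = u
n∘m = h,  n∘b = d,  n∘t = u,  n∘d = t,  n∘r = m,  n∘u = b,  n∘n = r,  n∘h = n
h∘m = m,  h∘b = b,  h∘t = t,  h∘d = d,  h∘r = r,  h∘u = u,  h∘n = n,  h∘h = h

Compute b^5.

b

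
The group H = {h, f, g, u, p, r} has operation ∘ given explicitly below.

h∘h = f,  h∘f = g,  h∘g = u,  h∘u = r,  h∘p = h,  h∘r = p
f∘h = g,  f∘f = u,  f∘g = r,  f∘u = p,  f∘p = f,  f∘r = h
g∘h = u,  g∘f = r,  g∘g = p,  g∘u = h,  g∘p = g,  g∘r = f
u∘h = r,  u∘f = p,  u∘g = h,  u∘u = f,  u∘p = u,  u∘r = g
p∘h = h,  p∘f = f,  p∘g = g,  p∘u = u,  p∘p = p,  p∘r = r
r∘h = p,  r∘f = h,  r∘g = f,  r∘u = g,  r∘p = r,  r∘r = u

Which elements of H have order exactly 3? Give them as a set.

Identity is p. Compute the order of each non-identity element by repeated multiplication:
  h: h → f → g → u → r → p  (order 6)
  f: f → u → p  (order 3)
  g: g → p  (order 2)
  u: u → f → p  (order 3)
  r: r → u → g → f → h → p  (order 6)
Elements of order 3: {f, u}.

{f, u}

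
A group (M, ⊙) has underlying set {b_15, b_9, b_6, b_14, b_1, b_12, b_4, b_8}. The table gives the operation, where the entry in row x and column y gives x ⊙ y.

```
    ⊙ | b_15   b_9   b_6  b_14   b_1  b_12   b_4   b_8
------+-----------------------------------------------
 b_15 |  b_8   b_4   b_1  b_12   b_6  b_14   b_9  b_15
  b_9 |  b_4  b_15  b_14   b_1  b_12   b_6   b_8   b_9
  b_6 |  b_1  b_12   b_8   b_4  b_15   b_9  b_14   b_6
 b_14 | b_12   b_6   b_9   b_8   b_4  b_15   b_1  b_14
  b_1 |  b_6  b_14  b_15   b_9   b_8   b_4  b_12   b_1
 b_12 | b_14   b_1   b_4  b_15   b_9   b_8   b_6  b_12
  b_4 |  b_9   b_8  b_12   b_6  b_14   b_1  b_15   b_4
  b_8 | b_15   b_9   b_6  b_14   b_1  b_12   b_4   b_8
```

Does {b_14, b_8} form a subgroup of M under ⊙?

Yes

{b_14, b_8} contains the identity b_8.
Checking products: every product of two elements of {b_14, b_8} (read from the table) lies in {b_14, b_8}, so the set is closed.
In a finite group, a nonempty closed subset is a subgroup. So {b_14, b_8} ≤ M.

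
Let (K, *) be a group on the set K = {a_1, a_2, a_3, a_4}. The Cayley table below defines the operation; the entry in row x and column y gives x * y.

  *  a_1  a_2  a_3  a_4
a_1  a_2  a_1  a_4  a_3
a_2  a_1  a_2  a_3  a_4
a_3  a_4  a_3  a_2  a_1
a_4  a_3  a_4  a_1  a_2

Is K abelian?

Check whether the table is symmetric across its main diagonal.
Every entry (row x, col y) equals the entry (row y, col x), so K is abelian.

Yes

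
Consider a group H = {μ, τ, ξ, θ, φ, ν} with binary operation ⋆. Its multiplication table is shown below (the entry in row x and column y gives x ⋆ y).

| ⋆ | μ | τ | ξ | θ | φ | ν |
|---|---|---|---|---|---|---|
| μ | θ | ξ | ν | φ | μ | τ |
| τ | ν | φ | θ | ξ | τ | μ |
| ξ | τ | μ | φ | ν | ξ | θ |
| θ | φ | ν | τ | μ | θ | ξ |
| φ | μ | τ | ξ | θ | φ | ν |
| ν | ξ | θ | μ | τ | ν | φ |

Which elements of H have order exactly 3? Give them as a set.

Identity is φ. Compute the order of each non-identity element by repeated multiplication:
  μ: μ → θ → φ  (order 3)
  τ: τ → φ  (order 2)
  ξ: ξ → φ  (order 2)
  θ: θ → μ → φ  (order 3)
  ν: ν → φ  (order 2)
Elements of order 3: {θ, μ}.

{θ, μ}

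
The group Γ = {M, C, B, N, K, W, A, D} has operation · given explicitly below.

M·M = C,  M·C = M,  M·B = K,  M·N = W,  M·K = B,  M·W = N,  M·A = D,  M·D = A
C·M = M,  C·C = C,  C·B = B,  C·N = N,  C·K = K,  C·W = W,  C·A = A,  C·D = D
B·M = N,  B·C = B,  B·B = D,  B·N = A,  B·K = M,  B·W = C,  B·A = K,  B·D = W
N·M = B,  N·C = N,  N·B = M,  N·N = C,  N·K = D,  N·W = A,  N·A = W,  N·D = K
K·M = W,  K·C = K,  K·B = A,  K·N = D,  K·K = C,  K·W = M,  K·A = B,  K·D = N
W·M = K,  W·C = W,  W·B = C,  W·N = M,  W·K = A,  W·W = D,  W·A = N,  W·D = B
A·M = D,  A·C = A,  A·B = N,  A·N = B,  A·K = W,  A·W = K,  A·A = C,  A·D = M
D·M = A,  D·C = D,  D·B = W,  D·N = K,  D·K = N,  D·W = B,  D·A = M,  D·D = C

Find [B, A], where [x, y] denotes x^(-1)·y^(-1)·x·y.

Identity is C; from the table B^(-1) = W and A^(-1) = A.
W·A = N
N·B = M
M·A = D

D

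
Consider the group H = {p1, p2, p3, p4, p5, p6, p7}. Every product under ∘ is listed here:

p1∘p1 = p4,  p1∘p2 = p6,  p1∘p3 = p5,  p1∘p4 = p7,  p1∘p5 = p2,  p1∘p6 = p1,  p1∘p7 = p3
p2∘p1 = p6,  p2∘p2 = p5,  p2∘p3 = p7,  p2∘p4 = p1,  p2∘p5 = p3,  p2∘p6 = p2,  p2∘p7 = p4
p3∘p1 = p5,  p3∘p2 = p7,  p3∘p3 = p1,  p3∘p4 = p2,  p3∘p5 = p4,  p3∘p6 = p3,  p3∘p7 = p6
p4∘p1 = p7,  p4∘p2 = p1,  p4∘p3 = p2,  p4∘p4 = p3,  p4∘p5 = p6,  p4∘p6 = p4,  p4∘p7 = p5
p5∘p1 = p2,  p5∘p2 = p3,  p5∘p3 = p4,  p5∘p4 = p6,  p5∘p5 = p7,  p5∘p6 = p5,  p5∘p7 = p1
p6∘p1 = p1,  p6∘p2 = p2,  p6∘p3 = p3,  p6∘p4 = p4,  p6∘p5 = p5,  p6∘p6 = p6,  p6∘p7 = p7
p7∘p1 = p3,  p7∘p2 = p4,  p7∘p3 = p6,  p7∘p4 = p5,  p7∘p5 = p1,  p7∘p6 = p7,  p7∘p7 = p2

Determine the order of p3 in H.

7

The identity element is p6 (its row matches the header).
p3^1 = p3
p3^2 = p3 ∘ p3 = p1
p3^3 = p1 ∘ p3 = p5
p3^4 = p5 ∘ p3 = p4
p3^5 = p4 ∘ p3 = p2
p3^6 = p2 ∘ p3 = p7
p3^7 = p7 ∘ p3 = p6
The first power of p3 equal to the identity is p3^7, so ord(p3) = 7.
(Structurally, H here is isomorphic to the cyclic group Z_7.)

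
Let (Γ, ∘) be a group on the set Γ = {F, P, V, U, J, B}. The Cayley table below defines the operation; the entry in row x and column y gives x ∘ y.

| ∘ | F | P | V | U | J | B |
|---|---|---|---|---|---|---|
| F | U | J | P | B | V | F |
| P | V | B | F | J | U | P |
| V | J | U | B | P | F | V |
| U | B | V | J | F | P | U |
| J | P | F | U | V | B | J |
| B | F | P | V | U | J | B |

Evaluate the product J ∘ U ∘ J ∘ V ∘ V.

J ∘ U = V
V ∘ J = F
F ∘ V = P
P ∘ V = F

F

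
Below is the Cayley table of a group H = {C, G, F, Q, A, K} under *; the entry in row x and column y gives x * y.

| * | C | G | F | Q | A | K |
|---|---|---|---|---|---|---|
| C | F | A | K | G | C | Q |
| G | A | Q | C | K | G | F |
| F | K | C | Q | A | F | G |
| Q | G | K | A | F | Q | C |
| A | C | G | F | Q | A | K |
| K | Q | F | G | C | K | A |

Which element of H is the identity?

The identity e satisfies e * x = x for all x, so its row in the table reproduces the column headers.
Row A reads: C, G, F, Q, A, K — exactly the header order. So A is the identity.

A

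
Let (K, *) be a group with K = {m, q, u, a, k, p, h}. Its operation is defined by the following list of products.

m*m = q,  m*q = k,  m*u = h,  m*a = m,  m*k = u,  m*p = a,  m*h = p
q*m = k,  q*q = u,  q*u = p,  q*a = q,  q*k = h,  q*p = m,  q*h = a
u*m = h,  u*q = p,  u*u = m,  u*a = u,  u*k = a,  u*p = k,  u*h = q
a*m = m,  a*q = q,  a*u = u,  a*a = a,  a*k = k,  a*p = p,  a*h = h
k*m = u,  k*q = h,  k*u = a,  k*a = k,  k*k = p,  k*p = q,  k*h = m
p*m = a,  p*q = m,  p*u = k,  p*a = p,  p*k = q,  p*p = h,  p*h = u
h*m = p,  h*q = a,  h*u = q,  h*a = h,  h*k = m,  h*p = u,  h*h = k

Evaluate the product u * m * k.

u * m = h
h * k = m

m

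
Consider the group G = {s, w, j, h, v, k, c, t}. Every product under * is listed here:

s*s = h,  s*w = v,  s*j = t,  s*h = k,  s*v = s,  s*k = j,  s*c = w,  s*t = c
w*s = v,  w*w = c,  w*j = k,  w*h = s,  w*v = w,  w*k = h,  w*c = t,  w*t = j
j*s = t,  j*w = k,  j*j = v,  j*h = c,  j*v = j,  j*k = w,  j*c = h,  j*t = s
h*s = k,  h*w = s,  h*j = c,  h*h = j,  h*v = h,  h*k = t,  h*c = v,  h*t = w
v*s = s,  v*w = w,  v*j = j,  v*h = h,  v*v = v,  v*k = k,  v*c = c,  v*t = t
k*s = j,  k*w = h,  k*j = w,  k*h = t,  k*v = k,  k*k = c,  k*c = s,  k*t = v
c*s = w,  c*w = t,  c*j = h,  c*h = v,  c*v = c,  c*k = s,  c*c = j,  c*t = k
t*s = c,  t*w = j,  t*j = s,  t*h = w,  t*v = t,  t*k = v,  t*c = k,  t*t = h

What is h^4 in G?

v

h^1 = h
h^2 = h * h = j
h^3 = j * h = c
h^4 = c * h = v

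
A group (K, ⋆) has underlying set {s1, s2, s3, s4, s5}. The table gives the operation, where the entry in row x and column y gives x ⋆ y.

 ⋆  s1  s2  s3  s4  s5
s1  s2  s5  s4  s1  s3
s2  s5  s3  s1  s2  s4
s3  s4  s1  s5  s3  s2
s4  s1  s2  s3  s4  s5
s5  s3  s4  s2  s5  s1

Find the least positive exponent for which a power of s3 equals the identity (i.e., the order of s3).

The identity element is s4 (its row matches the header).
s3^1 = s3
s3^2 = s3 ⋆ s3 = s5
s3^3 = s5 ⋆ s3 = s2
s3^4 = s2 ⋆ s3 = s1
s3^5 = s1 ⋆ s3 = s4
The first power of s3 equal to the identity is s3^5, so ord(s3) = 5.

5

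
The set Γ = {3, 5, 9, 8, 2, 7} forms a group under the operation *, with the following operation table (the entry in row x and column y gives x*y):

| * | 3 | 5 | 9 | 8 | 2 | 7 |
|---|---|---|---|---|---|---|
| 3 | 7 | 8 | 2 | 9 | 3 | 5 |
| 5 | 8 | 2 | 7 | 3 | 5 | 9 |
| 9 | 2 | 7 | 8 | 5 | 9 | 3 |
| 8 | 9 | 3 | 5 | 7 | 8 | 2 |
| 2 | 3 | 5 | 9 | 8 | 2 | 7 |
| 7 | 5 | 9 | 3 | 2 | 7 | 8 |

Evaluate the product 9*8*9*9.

9*8 = 5
5*9 = 7
7*9 = 3

3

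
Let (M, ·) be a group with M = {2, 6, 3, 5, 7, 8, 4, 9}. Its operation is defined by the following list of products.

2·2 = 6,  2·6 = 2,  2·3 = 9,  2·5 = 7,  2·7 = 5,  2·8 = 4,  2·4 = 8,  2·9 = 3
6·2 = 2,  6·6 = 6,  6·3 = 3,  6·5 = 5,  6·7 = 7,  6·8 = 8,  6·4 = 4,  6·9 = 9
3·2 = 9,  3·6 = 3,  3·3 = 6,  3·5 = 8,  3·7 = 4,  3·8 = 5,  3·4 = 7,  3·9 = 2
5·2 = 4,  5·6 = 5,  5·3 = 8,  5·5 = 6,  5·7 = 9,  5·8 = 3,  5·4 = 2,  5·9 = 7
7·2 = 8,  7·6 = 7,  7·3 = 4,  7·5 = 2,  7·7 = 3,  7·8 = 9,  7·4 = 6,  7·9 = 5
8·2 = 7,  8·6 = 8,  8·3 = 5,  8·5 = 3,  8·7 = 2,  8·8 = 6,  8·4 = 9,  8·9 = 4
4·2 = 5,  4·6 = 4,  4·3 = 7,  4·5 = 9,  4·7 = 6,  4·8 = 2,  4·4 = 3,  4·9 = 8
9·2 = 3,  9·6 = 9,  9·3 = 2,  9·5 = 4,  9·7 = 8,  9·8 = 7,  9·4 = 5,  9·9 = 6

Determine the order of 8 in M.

2

The identity element is 6 (its row matches the header).
8^1 = 8
8^2 = 8·8 = 6
The first power of 8 equal to the identity is 8^2, so ord(8) = 2.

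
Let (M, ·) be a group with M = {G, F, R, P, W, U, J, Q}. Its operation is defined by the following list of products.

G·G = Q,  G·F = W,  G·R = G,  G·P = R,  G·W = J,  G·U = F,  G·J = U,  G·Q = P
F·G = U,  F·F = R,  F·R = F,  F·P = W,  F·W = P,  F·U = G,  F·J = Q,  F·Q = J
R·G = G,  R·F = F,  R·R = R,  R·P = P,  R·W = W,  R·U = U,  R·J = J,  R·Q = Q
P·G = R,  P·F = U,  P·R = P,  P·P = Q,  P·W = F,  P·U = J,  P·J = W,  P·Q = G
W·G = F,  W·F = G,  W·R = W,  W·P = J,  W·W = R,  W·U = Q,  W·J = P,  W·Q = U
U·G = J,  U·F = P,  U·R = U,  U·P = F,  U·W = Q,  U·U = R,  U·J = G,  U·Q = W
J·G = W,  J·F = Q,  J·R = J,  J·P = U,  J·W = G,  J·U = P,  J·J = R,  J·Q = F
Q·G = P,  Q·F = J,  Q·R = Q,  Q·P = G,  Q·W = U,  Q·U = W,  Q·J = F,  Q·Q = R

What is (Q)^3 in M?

Q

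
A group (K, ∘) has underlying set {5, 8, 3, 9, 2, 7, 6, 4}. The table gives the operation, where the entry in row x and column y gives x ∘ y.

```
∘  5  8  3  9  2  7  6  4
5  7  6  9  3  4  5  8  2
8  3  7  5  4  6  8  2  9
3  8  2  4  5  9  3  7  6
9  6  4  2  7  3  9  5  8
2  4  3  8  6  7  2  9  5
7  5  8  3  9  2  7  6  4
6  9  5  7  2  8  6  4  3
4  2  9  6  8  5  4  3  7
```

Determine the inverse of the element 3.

First locate the identity: row 7 matches the header, so 7 is the identity.
Scan row 3 for 7: 3 ∘ 6 = 7. Hence 3^(-1) = 6.

6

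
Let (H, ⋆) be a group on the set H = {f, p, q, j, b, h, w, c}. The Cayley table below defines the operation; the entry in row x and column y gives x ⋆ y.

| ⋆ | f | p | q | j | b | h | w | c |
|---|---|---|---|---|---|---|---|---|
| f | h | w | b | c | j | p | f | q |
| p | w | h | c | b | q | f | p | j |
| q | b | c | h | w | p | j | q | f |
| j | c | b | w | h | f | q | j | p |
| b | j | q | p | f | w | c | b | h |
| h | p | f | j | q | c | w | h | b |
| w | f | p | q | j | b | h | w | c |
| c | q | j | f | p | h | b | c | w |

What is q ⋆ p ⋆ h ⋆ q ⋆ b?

q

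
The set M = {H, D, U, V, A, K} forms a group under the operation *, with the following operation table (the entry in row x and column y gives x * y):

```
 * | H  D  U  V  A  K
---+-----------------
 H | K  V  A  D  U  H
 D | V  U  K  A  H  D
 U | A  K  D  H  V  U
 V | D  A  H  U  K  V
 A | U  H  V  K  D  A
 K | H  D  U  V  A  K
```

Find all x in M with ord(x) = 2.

Identity is K. Compute the order of each non-identity element by repeated multiplication:
  H: H → K  (order 2)
  D: D → U → K  (order 3)
  U: U → D → K  (order 3)
  V: V → U → H → D → A → K  (order 6)
  A: A → D → H → U → V → K  (order 6)
Elements of order 2: {H}.

{H}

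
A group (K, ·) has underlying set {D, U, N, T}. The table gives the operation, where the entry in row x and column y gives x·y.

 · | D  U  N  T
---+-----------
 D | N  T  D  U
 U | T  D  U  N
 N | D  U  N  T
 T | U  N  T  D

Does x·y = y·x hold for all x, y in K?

Check whether the table is symmetric across its main diagonal.
Every entry (row x, col y) equals the entry (row y, col x), so K is abelian.
(In fact K ≅ the cyclic group Z_4.)

Yes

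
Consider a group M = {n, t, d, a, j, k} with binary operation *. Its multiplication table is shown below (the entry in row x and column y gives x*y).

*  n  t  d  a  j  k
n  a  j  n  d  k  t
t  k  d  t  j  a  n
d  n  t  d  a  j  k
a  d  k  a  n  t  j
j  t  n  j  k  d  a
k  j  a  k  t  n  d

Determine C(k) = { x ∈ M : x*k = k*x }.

{d, k}

Compare row k with column k entry by entry.
j*k = a but k*j = n, so j does not.
Collecting the elements that commute with k: C(k) = {d, k}.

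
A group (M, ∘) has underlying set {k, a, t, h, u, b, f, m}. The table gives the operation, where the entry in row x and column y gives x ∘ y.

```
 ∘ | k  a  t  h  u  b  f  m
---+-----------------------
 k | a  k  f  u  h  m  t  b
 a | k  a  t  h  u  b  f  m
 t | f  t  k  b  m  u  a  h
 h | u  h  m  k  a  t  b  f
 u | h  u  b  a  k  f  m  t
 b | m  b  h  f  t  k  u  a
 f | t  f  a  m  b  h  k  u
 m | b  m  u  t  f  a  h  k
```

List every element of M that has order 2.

{k}

Identity is a. Compute the order of each non-identity element by repeated multiplication:
  k: k → a  (order 2)
  t: t → k → f → a  (order 4)
  h: h → k → u → a  (order 4)
  u: u → k → h → a  (order 4)
  b: b → k → m → a  (order 4)
  f: f → k → t → a  (order 4)
  m: m → k → b → a  (order 4)
Elements of order 2: {k}.
(Structurally, M here is isomorphic to the quaternion group Q_8.)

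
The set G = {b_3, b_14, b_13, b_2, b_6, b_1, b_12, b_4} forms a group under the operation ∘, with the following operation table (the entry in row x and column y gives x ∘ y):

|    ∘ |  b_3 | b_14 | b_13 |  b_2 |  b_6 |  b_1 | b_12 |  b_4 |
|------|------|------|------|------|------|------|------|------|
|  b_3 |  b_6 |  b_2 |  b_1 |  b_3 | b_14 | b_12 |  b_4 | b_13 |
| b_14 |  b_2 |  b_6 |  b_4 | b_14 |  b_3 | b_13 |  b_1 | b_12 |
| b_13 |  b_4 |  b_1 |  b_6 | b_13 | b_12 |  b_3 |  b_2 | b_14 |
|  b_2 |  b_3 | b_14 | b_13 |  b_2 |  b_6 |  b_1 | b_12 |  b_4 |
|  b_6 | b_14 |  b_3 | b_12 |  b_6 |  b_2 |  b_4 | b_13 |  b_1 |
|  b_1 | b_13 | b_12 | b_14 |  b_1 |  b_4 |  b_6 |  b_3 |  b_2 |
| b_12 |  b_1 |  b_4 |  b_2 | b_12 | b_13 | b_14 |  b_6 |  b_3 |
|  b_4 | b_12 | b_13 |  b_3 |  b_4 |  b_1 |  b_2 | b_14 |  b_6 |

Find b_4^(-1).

b_1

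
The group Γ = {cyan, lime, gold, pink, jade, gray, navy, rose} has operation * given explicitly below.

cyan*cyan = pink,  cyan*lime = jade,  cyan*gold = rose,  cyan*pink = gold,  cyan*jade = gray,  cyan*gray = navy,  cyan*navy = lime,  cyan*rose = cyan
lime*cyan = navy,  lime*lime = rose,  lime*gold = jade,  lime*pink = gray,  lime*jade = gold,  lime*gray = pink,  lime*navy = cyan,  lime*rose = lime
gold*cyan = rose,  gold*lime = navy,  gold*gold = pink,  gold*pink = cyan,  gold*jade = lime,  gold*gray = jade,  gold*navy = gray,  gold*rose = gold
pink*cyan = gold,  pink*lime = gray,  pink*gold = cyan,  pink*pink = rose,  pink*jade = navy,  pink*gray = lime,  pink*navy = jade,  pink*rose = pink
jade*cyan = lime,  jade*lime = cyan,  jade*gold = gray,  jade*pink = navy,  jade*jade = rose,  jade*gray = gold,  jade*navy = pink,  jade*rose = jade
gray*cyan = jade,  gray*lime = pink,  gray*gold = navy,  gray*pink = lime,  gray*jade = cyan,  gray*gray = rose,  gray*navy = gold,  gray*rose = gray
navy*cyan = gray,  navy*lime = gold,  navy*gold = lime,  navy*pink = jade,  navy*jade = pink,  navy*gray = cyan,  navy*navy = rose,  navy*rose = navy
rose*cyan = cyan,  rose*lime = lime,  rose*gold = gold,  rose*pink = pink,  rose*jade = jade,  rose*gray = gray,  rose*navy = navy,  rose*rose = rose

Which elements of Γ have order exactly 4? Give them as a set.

{cyan, gold}

Identity is rose. Compute the order of each non-identity element by repeated multiplication:
  cyan: cyan → pink → gold → rose  (order 4)
  lime: lime → rose  (order 2)
  gold: gold → pink → cyan → rose  (order 4)
  pink: pink → rose  (order 2)
  jade: jade → rose  (order 2)
  gray: gray → rose  (order 2)
  navy: navy → rose  (order 2)
Elements of order 4: {cyan, gold}.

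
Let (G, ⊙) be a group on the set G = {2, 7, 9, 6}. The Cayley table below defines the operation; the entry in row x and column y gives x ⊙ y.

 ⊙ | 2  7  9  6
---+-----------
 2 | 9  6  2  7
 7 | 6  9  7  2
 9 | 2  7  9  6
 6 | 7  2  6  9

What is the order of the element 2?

The identity element is 9 (its row matches the header).
2^1 = 2
2^2 = 2 ⊙ 2 = 9
The first power of 2 equal to the identity is 2^2, so ord(2) = 2.

2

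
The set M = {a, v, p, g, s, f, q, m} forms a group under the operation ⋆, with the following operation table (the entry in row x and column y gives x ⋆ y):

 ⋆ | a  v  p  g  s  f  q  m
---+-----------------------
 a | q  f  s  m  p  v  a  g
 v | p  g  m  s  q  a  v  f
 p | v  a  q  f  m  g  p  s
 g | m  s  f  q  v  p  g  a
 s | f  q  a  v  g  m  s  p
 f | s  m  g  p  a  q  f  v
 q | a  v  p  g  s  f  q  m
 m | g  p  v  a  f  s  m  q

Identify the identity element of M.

The identity e satisfies e ⋆ x = x for all x, so its row in the table reproduces the column headers.
Row q reads: a, v, p, g, s, f, q, m — exactly the header order. So q is the identity.

q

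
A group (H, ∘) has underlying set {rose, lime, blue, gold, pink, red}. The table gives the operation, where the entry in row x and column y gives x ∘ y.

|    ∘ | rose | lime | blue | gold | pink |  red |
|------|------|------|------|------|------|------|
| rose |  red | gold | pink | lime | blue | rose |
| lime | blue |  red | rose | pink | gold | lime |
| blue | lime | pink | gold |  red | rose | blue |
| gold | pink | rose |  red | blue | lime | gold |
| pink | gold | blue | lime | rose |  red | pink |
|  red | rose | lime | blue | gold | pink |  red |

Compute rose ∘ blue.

pink

Read row rose, column blue: rose ∘ blue = pink.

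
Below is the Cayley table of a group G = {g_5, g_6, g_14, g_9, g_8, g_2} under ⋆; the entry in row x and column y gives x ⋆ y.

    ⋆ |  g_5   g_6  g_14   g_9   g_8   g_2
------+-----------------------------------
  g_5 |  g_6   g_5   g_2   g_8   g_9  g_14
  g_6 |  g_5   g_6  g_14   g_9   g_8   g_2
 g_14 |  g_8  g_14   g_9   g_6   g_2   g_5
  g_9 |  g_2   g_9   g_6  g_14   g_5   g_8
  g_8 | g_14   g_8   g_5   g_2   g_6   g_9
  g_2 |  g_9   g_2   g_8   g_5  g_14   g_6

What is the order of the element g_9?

3

The identity element is g_6 (its row matches the header).
g_9^1 = g_9
g_9^2 = g_9 ⋆ g_9 = g_14
g_9^3 = g_14 ⋆ g_9 = g_6
The first power of g_9 equal to the identity is g_9^3, so ord(g_9) = 3.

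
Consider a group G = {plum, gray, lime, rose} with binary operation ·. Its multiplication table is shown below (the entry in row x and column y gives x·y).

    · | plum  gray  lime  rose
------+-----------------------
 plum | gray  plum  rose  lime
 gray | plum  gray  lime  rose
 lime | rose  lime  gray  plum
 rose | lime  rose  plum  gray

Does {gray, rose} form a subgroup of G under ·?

{gray, rose} contains the identity gray.
Checking products: every product of two elements of {gray, rose} (read from the table) lies in {gray, rose}, so the set is closed.
In a finite group, a nonempty closed subset is a subgroup. So {gray, rose} ≤ G.
(Structurally, G here is isomorphic to the Klein four-group V_4.)

Yes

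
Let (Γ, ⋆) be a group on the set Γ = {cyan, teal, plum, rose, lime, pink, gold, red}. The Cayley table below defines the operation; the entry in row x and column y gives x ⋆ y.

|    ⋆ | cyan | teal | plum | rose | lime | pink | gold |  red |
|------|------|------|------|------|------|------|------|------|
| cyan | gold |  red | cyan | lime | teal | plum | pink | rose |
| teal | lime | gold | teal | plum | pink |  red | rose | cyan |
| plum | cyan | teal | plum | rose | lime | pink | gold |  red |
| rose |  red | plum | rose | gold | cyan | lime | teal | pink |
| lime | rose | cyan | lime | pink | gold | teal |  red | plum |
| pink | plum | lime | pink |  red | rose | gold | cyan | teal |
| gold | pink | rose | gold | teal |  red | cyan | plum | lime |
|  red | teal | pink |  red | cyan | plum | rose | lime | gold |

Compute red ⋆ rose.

Read row red, column rose: red ⋆ rose = cyan.

cyan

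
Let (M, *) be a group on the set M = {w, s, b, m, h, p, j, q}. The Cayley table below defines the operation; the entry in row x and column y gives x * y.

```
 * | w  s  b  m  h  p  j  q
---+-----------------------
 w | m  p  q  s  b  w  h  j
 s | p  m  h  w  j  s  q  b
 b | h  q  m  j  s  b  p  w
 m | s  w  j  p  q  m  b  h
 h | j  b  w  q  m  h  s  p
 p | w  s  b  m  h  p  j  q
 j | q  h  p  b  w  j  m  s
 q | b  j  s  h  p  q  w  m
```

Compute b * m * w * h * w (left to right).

b * m = j
j * w = q
q * h = p
p * w = w

w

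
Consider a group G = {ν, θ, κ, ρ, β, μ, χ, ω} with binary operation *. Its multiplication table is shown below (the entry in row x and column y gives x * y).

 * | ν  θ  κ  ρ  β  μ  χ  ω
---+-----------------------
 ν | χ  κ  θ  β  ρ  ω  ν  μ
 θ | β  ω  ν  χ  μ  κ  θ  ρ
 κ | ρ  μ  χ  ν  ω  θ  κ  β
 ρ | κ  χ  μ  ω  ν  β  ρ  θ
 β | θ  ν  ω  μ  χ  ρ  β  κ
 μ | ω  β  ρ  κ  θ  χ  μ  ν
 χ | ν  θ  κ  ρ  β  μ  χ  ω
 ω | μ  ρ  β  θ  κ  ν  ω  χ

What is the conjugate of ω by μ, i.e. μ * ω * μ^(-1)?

ω

The identity is χ. In row μ, the entry χ sits in column μ, so μ^(-1) = μ.
μ * ω = ν
ν * μ = ω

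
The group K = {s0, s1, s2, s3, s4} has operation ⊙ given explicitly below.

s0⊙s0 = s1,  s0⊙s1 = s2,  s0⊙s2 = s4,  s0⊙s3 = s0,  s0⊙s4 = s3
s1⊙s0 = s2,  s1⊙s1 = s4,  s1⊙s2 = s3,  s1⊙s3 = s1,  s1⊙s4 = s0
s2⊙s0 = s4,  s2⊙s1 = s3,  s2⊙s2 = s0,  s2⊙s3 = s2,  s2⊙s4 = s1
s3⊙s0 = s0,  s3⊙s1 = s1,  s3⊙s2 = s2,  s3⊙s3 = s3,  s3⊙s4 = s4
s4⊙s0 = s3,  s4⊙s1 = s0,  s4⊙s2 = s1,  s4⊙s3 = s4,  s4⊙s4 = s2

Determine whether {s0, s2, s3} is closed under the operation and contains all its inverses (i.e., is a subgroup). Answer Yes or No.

s0 ⊙ s0 = s1, which is not in {s0, s2, s3}.
The subset is not closed under ⊙, so it is not a subgroup.

No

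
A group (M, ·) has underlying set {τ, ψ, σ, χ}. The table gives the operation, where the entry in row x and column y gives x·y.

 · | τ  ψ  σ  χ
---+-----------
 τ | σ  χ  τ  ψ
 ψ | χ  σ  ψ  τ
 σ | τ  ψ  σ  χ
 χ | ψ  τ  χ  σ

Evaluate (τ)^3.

τ^1 = τ
τ^2 = τ·τ = σ
τ^3 = σ·τ = τ

τ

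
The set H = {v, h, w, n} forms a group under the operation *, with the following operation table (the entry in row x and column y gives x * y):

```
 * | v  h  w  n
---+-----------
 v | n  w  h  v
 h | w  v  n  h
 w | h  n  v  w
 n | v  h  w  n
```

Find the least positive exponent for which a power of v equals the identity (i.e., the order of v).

The identity element is n (its row matches the header).
v^1 = v
v^2 = v * v = n
The first power of v equal to the identity is v^2, so ord(v) = 2.

2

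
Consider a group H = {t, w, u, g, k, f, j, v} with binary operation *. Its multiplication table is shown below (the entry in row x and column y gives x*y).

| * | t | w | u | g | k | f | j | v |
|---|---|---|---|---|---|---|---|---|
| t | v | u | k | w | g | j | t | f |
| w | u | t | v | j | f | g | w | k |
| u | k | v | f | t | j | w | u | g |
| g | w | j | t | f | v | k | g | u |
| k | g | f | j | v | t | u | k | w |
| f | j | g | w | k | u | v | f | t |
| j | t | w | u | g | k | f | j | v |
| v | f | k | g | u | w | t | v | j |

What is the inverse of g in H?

First locate the identity: row j matches the header, so j is the identity.
Scan row g for j: g*w = j. Hence g^(-1) = w.

w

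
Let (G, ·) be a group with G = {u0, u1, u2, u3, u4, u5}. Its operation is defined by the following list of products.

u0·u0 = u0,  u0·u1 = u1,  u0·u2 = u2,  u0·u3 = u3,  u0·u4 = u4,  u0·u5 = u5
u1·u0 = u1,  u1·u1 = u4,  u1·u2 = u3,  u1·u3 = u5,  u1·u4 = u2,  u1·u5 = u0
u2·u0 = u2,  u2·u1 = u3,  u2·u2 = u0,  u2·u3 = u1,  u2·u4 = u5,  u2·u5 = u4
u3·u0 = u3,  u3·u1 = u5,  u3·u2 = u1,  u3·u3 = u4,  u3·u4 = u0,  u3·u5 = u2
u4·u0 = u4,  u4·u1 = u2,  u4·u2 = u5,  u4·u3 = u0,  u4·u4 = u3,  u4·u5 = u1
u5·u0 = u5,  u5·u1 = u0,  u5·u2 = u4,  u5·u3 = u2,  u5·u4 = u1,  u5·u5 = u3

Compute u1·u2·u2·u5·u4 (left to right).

u1·u2 = u3
u3·u2 = u1
u1·u5 = u0
u0·u4 = u4

u4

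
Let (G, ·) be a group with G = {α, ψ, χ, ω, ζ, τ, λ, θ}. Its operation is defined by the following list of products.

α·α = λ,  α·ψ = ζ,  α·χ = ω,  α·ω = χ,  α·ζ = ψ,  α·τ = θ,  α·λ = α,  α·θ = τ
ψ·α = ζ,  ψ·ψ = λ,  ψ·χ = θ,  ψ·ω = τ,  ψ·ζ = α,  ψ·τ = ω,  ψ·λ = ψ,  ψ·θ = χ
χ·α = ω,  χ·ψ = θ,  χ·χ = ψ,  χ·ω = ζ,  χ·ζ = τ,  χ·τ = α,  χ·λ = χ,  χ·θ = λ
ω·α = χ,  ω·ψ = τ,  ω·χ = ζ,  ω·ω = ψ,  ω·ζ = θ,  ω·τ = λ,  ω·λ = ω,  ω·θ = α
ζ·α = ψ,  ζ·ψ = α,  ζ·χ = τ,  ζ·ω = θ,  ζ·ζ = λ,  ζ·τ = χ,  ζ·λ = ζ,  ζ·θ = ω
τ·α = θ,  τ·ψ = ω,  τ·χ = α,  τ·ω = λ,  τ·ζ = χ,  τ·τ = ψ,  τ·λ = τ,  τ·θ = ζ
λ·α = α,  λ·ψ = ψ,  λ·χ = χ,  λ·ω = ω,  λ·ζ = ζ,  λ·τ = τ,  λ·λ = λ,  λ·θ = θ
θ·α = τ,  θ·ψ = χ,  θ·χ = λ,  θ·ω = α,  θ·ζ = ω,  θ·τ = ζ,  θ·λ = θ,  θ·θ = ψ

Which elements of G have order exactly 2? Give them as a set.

Identity is λ. Compute the order of each non-identity element by repeated multiplication:
  α: α → λ  (order 2)
  ψ: ψ → λ  (order 2)
  χ: χ → ψ → θ → λ  (order 4)
  ω: ω → ψ → τ → λ  (order 4)
  ζ: ζ → λ  (order 2)
  τ: τ → ψ → ω → λ  (order 4)
  θ: θ → ψ → χ → λ  (order 4)
Elements of order 2: {α, ζ, ψ}.

{α, ζ, ψ}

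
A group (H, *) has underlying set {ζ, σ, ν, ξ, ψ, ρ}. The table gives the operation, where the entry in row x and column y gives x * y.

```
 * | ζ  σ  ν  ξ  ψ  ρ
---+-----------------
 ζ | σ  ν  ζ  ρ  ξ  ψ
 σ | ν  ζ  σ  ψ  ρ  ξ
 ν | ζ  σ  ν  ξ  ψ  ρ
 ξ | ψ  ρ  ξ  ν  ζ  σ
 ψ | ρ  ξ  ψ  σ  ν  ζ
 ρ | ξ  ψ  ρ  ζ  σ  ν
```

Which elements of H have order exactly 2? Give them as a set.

Identity is ν. Compute the order of each non-identity element by repeated multiplication:
  ζ: ζ → σ → ν  (order 3)
  σ: σ → ζ → ν  (order 3)
  ξ: ξ → ν  (order 2)
  ψ: ψ → ν  (order 2)
  ρ: ρ → ν  (order 2)
Elements of order 2: {ξ, ρ, ψ}.

{ξ, ρ, ψ}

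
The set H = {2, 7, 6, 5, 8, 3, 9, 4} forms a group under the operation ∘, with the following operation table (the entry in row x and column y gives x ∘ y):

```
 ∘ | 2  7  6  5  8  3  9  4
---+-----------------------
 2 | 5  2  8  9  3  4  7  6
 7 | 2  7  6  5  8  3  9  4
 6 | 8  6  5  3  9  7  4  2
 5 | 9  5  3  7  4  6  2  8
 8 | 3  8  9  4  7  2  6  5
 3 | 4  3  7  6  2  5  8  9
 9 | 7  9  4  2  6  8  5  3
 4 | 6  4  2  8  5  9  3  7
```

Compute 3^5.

3

3^1 = 3
3^2 = 3 ∘ 3 = 5
3^3 = 5 ∘ 3 = 6
3^4 = 6 ∘ 3 = 7
3^5 = 7 ∘ 3 = 3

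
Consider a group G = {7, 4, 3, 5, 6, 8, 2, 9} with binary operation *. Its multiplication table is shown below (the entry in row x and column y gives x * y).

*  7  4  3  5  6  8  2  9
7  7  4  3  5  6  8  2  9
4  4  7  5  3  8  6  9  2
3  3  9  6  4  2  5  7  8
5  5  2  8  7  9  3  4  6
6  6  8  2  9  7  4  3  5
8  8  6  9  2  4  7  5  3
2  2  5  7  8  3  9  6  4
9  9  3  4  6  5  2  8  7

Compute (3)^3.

3^1 = 3
3^2 = 3 * 3 = 6
3^3 = 6 * 3 = 2

2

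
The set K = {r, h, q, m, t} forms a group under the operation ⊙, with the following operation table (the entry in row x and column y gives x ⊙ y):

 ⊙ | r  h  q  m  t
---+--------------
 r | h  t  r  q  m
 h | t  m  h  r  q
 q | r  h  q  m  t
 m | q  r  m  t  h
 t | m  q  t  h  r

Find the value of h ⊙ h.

Read row h, column h: h ⊙ h = m.

m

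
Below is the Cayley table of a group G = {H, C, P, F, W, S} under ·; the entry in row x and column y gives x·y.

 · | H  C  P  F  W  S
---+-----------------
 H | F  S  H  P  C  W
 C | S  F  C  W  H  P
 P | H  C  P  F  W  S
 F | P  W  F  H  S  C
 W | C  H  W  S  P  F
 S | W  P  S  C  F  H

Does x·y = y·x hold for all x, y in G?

Yes

Check whether the table is symmetric across its main diagonal.
Every entry (row x, col y) equals the entry (row y, col x), so G is abelian.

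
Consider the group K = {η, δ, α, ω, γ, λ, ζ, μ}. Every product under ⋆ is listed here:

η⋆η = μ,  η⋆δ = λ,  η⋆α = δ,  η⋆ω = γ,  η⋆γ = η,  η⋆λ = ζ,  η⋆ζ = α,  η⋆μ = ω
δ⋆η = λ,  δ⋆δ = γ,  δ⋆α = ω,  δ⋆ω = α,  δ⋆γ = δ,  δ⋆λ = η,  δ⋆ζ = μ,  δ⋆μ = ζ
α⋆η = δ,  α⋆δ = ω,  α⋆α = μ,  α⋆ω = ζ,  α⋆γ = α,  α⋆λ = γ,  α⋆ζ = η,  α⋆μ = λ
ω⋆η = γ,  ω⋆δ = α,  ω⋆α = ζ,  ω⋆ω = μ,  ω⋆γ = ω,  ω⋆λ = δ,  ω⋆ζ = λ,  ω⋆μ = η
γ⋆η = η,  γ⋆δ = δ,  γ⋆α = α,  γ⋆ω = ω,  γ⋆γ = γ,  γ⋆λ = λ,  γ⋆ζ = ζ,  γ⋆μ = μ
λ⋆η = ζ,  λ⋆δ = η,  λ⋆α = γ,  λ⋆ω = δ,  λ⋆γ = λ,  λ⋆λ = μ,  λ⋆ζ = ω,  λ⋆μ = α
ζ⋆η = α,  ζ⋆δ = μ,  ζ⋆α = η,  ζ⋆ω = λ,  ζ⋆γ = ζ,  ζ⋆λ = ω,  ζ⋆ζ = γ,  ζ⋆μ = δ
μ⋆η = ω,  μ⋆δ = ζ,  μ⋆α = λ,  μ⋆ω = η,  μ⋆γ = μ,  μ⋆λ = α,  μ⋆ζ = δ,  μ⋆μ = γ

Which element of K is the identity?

The identity e satisfies e ⋆ x = x for all x, so its row in the table reproduces the column headers.
Row γ reads: η, δ, α, ω, γ, λ, ζ, μ — exactly the header order. So γ is the identity.

γ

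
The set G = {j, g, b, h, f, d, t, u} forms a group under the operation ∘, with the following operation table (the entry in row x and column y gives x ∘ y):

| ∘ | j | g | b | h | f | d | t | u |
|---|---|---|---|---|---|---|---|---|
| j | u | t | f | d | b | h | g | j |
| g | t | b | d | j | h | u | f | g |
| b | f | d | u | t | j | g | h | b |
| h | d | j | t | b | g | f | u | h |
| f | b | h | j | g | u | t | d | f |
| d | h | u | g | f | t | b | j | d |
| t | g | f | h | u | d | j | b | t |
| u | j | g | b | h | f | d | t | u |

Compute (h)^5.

h^1 = h
h^2 = h ∘ h = b
h^3 = b ∘ h = t
h^4 = t ∘ h = u
h^5 = u ∘ h = h

h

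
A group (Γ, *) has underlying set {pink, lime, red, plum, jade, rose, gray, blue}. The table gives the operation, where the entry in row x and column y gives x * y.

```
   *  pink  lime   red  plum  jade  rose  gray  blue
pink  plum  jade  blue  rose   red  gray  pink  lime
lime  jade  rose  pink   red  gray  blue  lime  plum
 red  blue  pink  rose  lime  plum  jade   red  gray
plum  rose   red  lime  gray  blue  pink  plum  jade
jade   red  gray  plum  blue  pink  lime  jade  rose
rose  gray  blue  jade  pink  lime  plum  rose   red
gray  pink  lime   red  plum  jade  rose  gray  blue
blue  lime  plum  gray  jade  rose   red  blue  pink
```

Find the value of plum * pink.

Read row plum, column pink: plum * pink = rose.
(Structurally, Γ here is isomorphic to the cyclic group Z_8.)

rose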